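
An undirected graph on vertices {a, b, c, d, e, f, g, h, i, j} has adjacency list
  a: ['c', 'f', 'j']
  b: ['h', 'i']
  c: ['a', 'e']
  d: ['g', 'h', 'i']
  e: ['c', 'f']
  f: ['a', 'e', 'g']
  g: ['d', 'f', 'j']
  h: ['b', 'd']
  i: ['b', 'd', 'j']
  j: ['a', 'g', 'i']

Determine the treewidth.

A width-2 tree decomposition is:
Bags: B1 = {a, c, e}  B2 = {a, e, f}  B3 = {a, f, j}  B4 = {f, g, j}  B5 = {g, i, j}  B6 = {d, g, i}  B7 = {b, d, i}  B8 = {b, d, h}
Tree: B1–B2, B2–B3, B3–B4, B4–B5, B5–B6, B6–B7, B7–B8
Every bag has size at most 3, so the width is 3 − 1 = 2 and tw(G) ≤ 2. The edges c–e–f–a–c form a cycle, so G is not a tree and its treewidth is at least 2. Hence tw(G) = 2 exactly.

2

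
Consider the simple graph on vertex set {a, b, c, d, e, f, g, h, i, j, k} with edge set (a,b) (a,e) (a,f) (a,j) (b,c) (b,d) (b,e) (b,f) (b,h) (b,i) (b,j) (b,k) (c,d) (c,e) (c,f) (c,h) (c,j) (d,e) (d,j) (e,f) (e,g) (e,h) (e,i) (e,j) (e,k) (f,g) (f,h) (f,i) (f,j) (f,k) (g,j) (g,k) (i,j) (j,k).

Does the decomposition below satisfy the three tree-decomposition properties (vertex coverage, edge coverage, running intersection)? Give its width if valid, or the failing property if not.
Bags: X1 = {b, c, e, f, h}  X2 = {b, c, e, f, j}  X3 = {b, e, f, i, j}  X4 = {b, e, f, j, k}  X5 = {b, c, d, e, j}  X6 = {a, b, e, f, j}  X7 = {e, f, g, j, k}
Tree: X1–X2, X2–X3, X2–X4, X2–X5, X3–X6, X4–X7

Checking the three conditions: (i) the bags cover all of {a, b, c, d, e, f, g, h, i, j, k}; (ii) for each edge, some bag contains both endpoints; (iii) the bags containing any fixed vertex form a subtree. All hold, so the decomposition is valid with width 5 − 1 = 4.

Yes; width 4.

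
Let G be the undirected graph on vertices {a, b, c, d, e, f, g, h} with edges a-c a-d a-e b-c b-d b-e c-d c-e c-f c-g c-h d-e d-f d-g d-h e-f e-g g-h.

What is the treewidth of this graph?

3

A width-3 tree decomposition is:
Bags: B1 = {c, d, e, g}  B2 = {a, c, d, e}  B3 = {c, d, e, f}  B4 = {c, d, g, h}  B5 = {b, c, d, e}
Tree: B1–B2, B1–B3, B1–B4, B1–B5
The largest bag has 4 vertices, giving width 3; this decomposition certifies tw(G) ≤ 3. For the lower bound, the 4 vertices {c, d, e, g} are pairwise adjacent, and any tree decomposition puts a clique entirely inside one bag — forcing width ≥ 3. Therefore the treewidth is 3.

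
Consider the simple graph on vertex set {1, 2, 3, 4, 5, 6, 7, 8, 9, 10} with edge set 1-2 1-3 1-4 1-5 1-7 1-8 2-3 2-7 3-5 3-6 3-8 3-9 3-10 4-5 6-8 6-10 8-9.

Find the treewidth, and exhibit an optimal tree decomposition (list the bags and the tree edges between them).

Every bag has size at most 3, so the width is 3 − 1 = 2 and tw(G) ≤ 2. For the lower bound, the 3 vertices {1, 3, 8} are pairwise adjacent, and any tree decomposition puts a clique entirely inside one bag — forcing width ≥ 2. Therefore the treewidth is 2.

Treewidth 2.
One optimal decomposition is:
Bags: B1 = {1, 2, 3}  B2 = {1, 3, 8}  B3 = {3, 8, 9}  B4 = {3, 6, 8}  B5 = {3, 6, 10}  B6 = {1, 2, 7}  B7 = {1, 3, 5}  B8 = {1, 4, 5}
Tree: B1–B2, B2–B3, B2–B4, B4–B5, B1–B6, B2–B7, B7–B8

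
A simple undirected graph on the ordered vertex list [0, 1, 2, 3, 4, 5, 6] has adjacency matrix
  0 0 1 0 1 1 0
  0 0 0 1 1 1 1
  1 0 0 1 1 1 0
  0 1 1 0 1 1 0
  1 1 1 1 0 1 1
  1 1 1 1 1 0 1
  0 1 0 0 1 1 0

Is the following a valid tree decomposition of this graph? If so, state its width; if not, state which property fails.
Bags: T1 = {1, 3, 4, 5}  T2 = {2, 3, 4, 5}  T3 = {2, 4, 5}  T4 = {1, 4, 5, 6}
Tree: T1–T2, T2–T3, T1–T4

No — vertex 0 appears in no bag.

A tree decomposition must satisfy three properties: every vertex lies in some bag; for every edge, both endpoints lie together in some bag; and for every vertex, the bags containing it form a connected subtree. Here vertex 0 appears in no bag, so the decomposition is invalid.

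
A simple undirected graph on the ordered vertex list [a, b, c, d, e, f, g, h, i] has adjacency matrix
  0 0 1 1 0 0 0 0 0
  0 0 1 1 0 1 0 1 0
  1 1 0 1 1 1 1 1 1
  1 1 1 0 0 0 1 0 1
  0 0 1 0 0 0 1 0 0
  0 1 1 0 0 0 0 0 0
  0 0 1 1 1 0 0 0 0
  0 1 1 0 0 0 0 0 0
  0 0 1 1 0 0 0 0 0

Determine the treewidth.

2

A width-2 tree decomposition is:
Bags: B1 = {b, c, d}  B2 = {c, d, g}  B3 = {c, d, i}  B4 = {b, c, f}  B5 = {a, c, d}  B6 = {b, c, h}  B7 = {c, e, g}
Tree: B1–B2, B1–B3, B1–B4, B1–B5, B1–B6, B2–B7
Each bag holds 3 vertices, so the decomposition has width 2, which upper-bounds the treewidth. Conversely, {c, d, g} is a clique of size 3, and the vertices of any clique must share a bag in every tree decomposition; so some bag has ≥ 3 vertices and tw(G) ≥ 2. Therefore the treewidth is 2.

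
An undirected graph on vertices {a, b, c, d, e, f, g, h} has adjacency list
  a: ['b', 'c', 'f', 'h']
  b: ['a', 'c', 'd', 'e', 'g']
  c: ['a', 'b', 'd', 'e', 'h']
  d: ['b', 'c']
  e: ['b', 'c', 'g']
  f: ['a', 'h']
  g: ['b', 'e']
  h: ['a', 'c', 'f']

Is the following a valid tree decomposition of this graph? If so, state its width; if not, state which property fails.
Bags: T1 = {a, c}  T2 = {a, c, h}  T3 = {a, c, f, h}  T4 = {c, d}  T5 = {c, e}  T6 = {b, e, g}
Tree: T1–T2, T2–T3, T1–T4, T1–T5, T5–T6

No — edge (a,b) lies in no bag.

A tree decomposition must satisfy three properties: every vertex lies in some bag; for every edge, both endpoints lie together in some bag; and for every vertex, the bags containing it form a connected subtree. Here edge (a,b) lies in no bag, so the decomposition is invalid.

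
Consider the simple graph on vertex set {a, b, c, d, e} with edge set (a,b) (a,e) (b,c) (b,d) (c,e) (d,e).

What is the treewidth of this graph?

A width-2 tree decomposition is:
Bags: B1 = {b, d, e}  B2 = {a, b, e}  B3 = {b, c, e}
Tree: B1–B2, B2–B3
Every bag has size at most 3, so the width is 3 − 1 = 2 and tw(G) ≤ 2. Since e–d–b–a–e is a cycle in G, G is not acyclic. Forests are exactly the graphs of treewidth ≤ 1, so tw(G) ≥ 2. Hence tw(G) = 2 exactly.

2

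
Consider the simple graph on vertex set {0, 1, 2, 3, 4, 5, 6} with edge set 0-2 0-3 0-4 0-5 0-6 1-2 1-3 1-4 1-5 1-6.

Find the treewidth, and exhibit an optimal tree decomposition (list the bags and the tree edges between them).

Treewidth 2.
One optimal decomposition is:
Bags: B1 = {0, 1, 4}  B2 = {0, 1, 5}  B3 = {0, 1, 3}  B4 = {0, 1, 6}  B5 = {0, 1, 2}
Tree: B1–B2, B2–B3, B3–B4, B4–B5

Every bag has size at most 3, so the width is 3 − 1 = 2 and tw(G) ≤ 2. For the lower bound, G contains the cycle 0–4–1–5–0, so G is not a forest; only forests have treewidth ≤ 1, hence tw(G) ≥ 2. Therefore the treewidth is 2.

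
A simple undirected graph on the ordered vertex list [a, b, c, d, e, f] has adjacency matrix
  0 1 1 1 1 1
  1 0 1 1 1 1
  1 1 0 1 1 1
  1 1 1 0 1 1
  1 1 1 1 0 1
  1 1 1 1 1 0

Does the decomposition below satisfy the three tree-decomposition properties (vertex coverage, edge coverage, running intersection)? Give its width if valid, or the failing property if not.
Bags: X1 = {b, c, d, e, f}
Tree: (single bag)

A tree decomposition must satisfy three properties: every vertex lies in some bag; for every edge, both endpoints lie together in some bag; and for every vertex, the bags containing it form a connected subtree. Here vertex a appears in no bag, so the decomposition is invalid.

No — vertex a appears in no bag.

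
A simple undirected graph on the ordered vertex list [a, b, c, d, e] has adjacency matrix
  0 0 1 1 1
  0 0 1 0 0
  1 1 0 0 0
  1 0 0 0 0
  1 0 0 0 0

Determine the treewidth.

A width-1 tree decomposition is:
Bags: B1 = {a, d}  B2 = {a, e}  B3 = {a, c}  B4 = {b, c}
Tree: B1–B2, B1–B3, B3–B4
Every bag has size at most 2, so the width is 2 − 1 = 1 and tw(G) ≤ 1. G has an edge, so its treewidth is at least 1. The upper and lower bounds meet at 1, so that is the treewidth.

1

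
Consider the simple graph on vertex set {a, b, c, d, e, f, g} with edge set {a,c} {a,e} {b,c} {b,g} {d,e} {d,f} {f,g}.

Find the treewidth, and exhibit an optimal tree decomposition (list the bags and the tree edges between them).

Treewidth 2.
Bags: B1 = {a, d, e}  B2 = {a, c, d}  B3 = {b, c, d}  B4 = {b, d, g}  B5 = {d, f, g}
Tree: B1–B2, B2–B3, B3–B4, B4–B5

Every bag has size at most 3, so the width is 3 − 1 = 2 and tw(G) ≤ 2. For the lower bound, G contains the cycle d–e–a–c–b–g–f–d, so G is not a forest; only forests have treewidth ≤ 1, hence tw(G) ≥ 2. Therefore the treewidth is 2.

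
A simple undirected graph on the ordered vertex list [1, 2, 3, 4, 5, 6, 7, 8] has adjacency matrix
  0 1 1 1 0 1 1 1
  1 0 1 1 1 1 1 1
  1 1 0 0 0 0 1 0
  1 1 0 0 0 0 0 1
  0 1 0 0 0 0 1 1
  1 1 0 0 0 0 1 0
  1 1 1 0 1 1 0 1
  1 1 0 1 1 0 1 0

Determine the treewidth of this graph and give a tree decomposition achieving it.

The largest bag has 4 vertices, giving width 3; this decomposition certifies tw(G) ≤ 3. On the other hand G contains the 4-clique {1, 2, 4, 8}. A clique must lie in a single bag of any decomposition, so no decomposition can have width below 3. The upper and lower bounds meet at 3, so that is the treewidth.

Treewidth 3.
One optimal decomposition is:
Bags: B1 = {1, 2, 7, 8}  B2 = {1, 2, 4, 8}  B3 = {1, 2, 3, 7}  B4 = {1, 2, 6, 7}  B5 = {2, 5, 7, 8}
Tree: B1–B2, B1–B3, B1–B4, B1–B5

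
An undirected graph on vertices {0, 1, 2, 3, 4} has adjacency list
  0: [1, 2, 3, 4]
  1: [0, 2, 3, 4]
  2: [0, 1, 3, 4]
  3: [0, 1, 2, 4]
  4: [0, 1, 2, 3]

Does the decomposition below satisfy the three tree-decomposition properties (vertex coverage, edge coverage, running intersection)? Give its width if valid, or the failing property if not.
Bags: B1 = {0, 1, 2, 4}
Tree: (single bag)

A tree decomposition must satisfy three properties: every vertex lies in some bag; for every edge, both endpoints lie together in some bag; and for every vertex, the bags containing it form a connected subtree. Here vertex 3 appears in no bag, so the decomposition is invalid.

No — vertex 3 appears in no bag.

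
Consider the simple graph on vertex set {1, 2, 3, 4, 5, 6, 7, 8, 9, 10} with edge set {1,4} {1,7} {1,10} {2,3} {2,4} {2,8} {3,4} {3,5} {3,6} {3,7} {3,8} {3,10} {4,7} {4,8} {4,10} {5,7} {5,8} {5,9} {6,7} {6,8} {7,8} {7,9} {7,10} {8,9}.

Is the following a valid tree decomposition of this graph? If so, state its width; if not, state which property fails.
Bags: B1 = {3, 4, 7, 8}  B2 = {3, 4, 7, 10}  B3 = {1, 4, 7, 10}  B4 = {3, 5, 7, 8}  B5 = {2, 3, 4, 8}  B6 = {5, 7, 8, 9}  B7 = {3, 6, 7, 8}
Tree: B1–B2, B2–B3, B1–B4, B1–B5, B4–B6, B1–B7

Yes; width 3.

Every vertex of G appears in some bag (union = {1, 2, 3, 4, 5, 6, 7, 8, 9, 10}); every edge is covered by a bag; and for each vertex v the set of bags containing v is connected in the bag tree. The decomposition is therefore valid. The largest bag has 4 vertices, so the width is 3.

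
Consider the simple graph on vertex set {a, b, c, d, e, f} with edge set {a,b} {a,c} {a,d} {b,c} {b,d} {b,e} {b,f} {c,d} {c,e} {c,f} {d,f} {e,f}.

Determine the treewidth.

3

A width-3 tree decomposition is:
Bags: B1 = {b, c, e, f}  B2 = {b, c, d, f}  B3 = {a, b, c, d}
Tree: B1–B2, B2–B3
The largest bag has 4 vertices, giving width 3; this decomposition certifies tw(G) ≤ 3. On the other hand G contains the 4-clique {b, c, d, f}. A clique must lie in a single bag of any decomposition, so no decomposition can have width below 3. The upper and lower bounds meet at 3, so that is the treewidth.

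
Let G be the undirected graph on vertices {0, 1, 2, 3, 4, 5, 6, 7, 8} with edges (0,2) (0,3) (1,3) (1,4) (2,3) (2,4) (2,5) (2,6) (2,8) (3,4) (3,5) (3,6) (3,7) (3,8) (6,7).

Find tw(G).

A width-2 tree decomposition is:
Bags: B1 = {2, 3, 4}  B2 = {1, 3, 4}  B3 = {0, 2, 3}  B4 = {2, 3, 6}  B5 = {2, 3, 8}  B6 = {3, 6, 7}  B7 = {2, 3, 5}
Tree: B1–B2, B1–B3, B1–B4, B4–B5, B4–B6, B4–B7
The largest bag has 3 vertices, giving width 2; this decomposition certifies tw(G) ≤ 2. Conversely, {1, 3, 4} is a clique of size 3, and the vertices of any clique must share a bag in every tree decomposition; so some bag has ≥ 3 vertices and tw(G) ≥ 2. Combining the bounds, tw(G) = 2.

2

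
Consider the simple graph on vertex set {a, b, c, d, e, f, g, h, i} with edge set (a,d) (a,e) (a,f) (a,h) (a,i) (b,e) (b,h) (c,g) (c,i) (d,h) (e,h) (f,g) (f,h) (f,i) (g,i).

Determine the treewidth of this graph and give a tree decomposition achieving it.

Every bag has size at most 3, so the width is 3 − 1 = 2 and tw(G) ≤ 2. Conversely, {c, g, i} is a clique of size 3, and the vertices of any clique must share a bag in every tree decomposition; so some bag has ≥ 3 vertices and tw(G) ≥ 2. The upper and lower bounds meet at 2, so that is the treewidth.

Treewidth 2.
One such decomposition:
Bags: B1 = {a, f, i}  B2 = {f, g, i}  B3 = {a, f, h}  B4 = {a, e, h}  B5 = {c, g, i}  B6 = {a, d, h}  B7 = {b, e, h}
Tree: B1–B2, B1–B3, B3–B4, B2–B5, B4–B6, B4–B7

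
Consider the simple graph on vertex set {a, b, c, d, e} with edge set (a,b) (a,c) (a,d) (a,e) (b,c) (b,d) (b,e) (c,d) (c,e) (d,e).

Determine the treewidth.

4

A width-4 tree decomposition is:
Bags: B1 = {a, b, c, d, e}
Tree: (single bag)
A single bag containing all 5 vertices is trivially a valid decomposition of width 4. On the other hand G contains the 5-clique {a, b, c, d, e}. A clique must lie in a single bag of any decomposition, so no decomposition can have width below 4. Therefore the treewidth is 4.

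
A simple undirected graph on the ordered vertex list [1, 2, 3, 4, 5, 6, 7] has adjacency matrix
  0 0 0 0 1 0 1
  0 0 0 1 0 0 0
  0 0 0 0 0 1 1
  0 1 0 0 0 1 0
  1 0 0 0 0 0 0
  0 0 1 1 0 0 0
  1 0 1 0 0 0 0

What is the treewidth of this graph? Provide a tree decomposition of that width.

The largest bag has 2 vertices, giving width 1; this decomposition certifies tw(G) ≤ 1. Since G has at least one edge (e.g. 5–1), it is not an edgeless graph, so tw(G) ≥ 1. Therefore the treewidth is 1.

Treewidth 1.
One such decomposition:
Bags: B1 = {1, 5}  B2 = {1, 7}  B3 = {3, 7}  B4 = {3, 6}  B5 = {4, 6}  B6 = {2, 4}
Tree: B1–B2, B2–B3, B3–B4, B4–B5, B5–B6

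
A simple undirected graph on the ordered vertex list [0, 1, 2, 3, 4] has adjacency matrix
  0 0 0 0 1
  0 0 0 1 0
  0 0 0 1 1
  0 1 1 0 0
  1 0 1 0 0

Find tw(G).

1

A width-1 tree decomposition is:
Bags: B1 = {1, 3}  B2 = {2, 3}  B3 = {2, 4}  B4 = {0, 4}
Tree: B1–B2, B2–B3, B3–B4
The largest bag has 2 vertices, giving width 1; this decomposition certifies tw(G) ≤ 1. Since G has at least one edge (e.g. 1–3), it is not an edgeless graph, so tw(G) ≥ 1. Combining the bounds, tw(G) = 1.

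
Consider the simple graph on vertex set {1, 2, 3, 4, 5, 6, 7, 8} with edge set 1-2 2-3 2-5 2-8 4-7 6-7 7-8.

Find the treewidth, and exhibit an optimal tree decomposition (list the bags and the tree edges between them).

Treewidth 1.
One optimal decomposition is:
Bags: B1 = {2, 8}  B2 = {7, 8}  B3 = {2, 5}  B4 = {2, 3}  B5 = {1, 2}  B6 = {6, 7}  B7 = {4, 7}
Tree: B1–B2, B1–B3, B3–B4, B1–B5, B2–B6, B6–B7

The largest bag has 2 vertices, giving width 1; this decomposition certifies tw(G) ≤ 1. Any graph with an edge has treewidth ≥ 1, and G has the edge 8–2. Hence tw(G) = 1 exactly.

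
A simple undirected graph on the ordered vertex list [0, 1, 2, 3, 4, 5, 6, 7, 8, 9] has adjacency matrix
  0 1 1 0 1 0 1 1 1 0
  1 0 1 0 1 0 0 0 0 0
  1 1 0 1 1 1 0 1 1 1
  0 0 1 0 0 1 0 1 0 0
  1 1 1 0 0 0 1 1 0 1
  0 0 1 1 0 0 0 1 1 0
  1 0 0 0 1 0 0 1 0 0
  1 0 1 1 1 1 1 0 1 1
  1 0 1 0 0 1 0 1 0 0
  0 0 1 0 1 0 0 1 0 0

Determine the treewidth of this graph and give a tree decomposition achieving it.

Treewidth 3.
One such decomposition:
Bags: B1 = {0, 2, 7, 8}  B2 = {2, 5, 7, 8}  B3 = {0, 2, 4, 7}  B4 = {2, 3, 5, 7}  B5 = {0, 1, 2, 4}  B6 = {2, 4, 7, 9}  B7 = {0, 4, 6, 7}
Tree: B1–B2, B1–B3, B2–B4, B3–B5, B3–B6, B3–B7

The largest bag has 4 vertices, giving width 3; this decomposition certifies tw(G) ≤ 3. On the other hand G contains the 4-clique {0, 1, 2, 4}. A clique must lie in a single bag of any decomposition, so no decomposition can have width below 3. Combining the bounds, tw(G) = 3.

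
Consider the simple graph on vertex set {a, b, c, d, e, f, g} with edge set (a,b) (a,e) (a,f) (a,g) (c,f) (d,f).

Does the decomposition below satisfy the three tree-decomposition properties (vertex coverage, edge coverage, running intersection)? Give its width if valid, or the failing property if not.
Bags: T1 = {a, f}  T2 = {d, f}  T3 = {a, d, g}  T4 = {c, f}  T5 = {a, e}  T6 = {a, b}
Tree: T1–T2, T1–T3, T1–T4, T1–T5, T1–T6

A tree decomposition must satisfy three properties: every vertex lies in some bag; for every edge, both endpoints lie together in some bag; and for every vertex, the bags containing it form a connected subtree. Here bags containing vertex d are not connected in the tree, so the decomposition is invalid.

No — bags containing vertex d are not connected in the tree.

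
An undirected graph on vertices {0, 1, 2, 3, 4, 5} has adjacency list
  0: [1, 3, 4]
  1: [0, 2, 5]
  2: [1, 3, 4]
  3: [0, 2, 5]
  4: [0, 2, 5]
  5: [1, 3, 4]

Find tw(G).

3

A width-3 tree decomposition is:
Bags: B1 = {1, 2, 3, 4}  B2 = {1, 3, 4, 5}  B3 = {0, 1, 3, 4}
Tree: B1–B2, B2–B3
Every bag has size at most 4, so the width is 4 − 1 = 3 and tw(G) ≤ 3. For the lower bound: the 4 vertex sets {2,4}, {3,5}, {1}, {0} are disjoint, each induces a connected subgraph, and every pair is joined by at least one edge of G. Contracting each set to a single vertex therefore yields K_{4} as a minor, and since treewidth is minor-monotone, tw(G) ≥ tw(K_{4}) = 3. The upper and lower bounds meet at 3, so that is the treewidth.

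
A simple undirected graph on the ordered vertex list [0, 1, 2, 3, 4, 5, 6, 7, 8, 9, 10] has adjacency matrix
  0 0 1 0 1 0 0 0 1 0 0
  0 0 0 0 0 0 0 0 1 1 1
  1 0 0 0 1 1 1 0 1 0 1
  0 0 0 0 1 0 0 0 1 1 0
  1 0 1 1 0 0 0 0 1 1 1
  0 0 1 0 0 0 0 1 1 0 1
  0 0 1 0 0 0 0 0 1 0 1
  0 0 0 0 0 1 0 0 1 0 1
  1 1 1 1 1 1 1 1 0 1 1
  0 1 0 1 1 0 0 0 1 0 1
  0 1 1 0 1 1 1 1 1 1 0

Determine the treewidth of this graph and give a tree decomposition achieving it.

Treewidth 3.
Bags: B1 = {4, 8, 9, 10}  B2 = {3, 4, 8, 9}  B3 = {2, 4, 8, 10}  B4 = {2, 6, 8, 10}  B5 = {2, 5, 8, 10}  B6 = {5, 7, 8, 10}  B7 = {1, 8, 9, 10}  B8 = {0, 2, 4, 8}
Tree: B1–B2, B1–B3, B3–B4, B4–B5, B5–B6, B1–B7, B3–B8

Each bag holds 4 vertices, so the decomposition has width 3, which upper-bounds the treewidth. On the other hand G contains the 4-clique {0, 2, 4, 8}. A clique must lie in a single bag of any decomposition, so no decomposition can have width below 3. Combining the bounds, tw(G) = 3.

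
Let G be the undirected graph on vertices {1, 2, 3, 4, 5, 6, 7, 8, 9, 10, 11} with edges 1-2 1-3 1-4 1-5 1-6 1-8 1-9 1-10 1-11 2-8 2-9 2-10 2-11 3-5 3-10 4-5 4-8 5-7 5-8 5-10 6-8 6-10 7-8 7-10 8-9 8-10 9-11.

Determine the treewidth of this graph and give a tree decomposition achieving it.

Each bag holds 4 vertices, so the decomposition has width 3, which upper-bounds the treewidth. Conversely, {1, 2, 8, 9} is a clique of size 4, and the vertices of any clique must share a bag in every tree decomposition; so some bag has ≥ 4 vertices and tw(G) ≥ 3. Combining the bounds, tw(G) = 3.

Treewidth 3.
One such decomposition:
Bags: B1 = {1, 2, 8, 10}  B2 = {1, 2, 8, 9}  B3 = {1, 2, 9, 11}  B4 = {1, 6, 8, 10}  B5 = {1, 5, 8, 10}  B6 = {5, 7, 8, 10}  B7 = {1, 3, 5, 10}  B8 = {1, 4, 5, 8}
Tree: B1–B2, B2–B3, B1–B4, B4–B5, B5–B6, B5–B7, B5–B8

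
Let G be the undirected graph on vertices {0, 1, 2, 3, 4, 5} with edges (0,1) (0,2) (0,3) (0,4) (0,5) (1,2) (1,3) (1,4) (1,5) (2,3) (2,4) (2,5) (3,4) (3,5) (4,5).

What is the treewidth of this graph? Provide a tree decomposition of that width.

A single bag containing all 6 vertices is trivially a valid decomposition of width 5. On the other hand G contains the 6-clique {0, 1, 2, 3, 4, 5}. A clique must lie in a single bag of any decomposition, so no decomposition can have width below 5. Combining the bounds, tw(G) = 5.

Treewidth 5.
Bags: B1 = {0, 1, 2, 3, 4, 5}
Tree: (single bag)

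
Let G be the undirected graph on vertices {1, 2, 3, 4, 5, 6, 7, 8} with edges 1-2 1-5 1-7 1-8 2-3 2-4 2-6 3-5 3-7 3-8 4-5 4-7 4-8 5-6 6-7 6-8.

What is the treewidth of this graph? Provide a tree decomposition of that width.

Treewidth 4.
One optimal decomposition is:
Bags: B1 = {1, 3, 4, 5, 6}  B2 = {1, 3, 4, 6, 8}  B3 = {1, 3, 4, 6, 7}  B4 = {1, 2, 3, 4, 6}
Tree: B1–B2, B2–B3, B3–B4

Each bag holds 5 vertices, so the decomposition has width 4, which upper-bounds the treewidth. For the lower bound: the 5 vertex sets {1,5}, {6,8}, {3,7}, {4}, {2} are disjoint, each induces a connected subgraph, and every pair is joined by at least one edge of G. Contracting each set to a single vertex therefore yields K_{5} as a minor, and since treewidth is minor-monotone, tw(G) ≥ tw(K_{5}) = 4. Therefore the treewidth is 4.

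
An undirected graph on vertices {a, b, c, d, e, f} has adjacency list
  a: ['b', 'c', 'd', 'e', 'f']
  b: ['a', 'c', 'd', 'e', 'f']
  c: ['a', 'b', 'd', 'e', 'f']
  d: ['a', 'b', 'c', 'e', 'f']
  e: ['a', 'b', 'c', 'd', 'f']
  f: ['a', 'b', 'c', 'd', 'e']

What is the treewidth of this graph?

5

A width-5 tree decomposition is:
Bags: B1 = {a, b, c, d, e, f}
Tree: (single bag)
With just one bag of size 6, the width is 6 − 1 = 5, so tw(G) ≤ 5. For the lower bound, the 6 vertices {a, b, c, d, e, f} are pairwise adjacent, and any tree decomposition puts a clique entirely inside one bag — forcing width ≥ 5. Combining the bounds, tw(G) = 5.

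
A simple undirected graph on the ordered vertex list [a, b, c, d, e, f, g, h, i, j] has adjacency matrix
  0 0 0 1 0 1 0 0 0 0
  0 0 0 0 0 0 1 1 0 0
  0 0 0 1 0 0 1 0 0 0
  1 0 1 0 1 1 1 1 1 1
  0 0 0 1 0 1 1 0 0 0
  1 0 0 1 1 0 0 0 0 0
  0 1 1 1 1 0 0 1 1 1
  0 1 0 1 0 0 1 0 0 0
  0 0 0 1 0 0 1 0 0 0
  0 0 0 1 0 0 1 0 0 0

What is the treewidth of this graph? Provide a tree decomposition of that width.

Treewidth 2.
One such decomposition:
Bags: B1 = {b, g, h}  B2 = {d, g, h}  B3 = {d, g, j}  B4 = {c, d, g}  B5 = {d, g, i}  B6 = {d, e, g}  B7 = {d, e, f}  B8 = {a, d, f}
Tree: B1–B2, B2–B3, B2–B4, B3–B5, B5–B6, B6–B7, B7–B8

The largest bag has 3 vertices, giving width 2; this decomposition certifies tw(G) ≤ 2. For the lower bound, the 3 vertices {d, g, h} are pairwise adjacent, and any tree decomposition puts a clique entirely inside one bag — forcing width ≥ 2. Therefore the treewidth is 2.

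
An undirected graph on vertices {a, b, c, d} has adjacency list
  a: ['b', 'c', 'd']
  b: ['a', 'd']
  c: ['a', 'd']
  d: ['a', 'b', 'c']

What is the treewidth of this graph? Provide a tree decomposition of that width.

Each bag holds 3 vertices, so the decomposition has width 2, which upper-bounds the treewidth. For the lower bound, the 3 vertices {a, c, d} are pairwise adjacent, and any tree decomposition puts a clique entirely inside one bag — forcing width ≥ 2. Therefore the treewidth is 2.

Treewidth 2.
One such decomposition:
Bags: B1 = {a, b, d}  B2 = {a, c, d}
Tree: B1–B2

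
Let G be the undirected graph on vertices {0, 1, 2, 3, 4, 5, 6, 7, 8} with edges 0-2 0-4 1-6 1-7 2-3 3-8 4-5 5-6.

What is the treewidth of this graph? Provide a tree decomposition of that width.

Every bag has size at most 2, so the width is 2 − 1 = 1 and tw(G) ≤ 1. Since G has at least one edge (e.g. 8–3), it is not an edgeless graph, so tw(G) ≥ 1. Hence tw(G) = 1 exactly.

Treewidth 1.
One optimal decomposition is:
Bags: B1 = {3, 8}  B2 = {2, 3}  B3 = {0, 2}  B4 = {0, 4}  B5 = {4, 5}  B6 = {5, 6}  B7 = {1, 6}  B8 = {1, 7}
Tree: B1–B2, B2–B3, B3–B4, B4–B5, B5–B6, B6–B7, B7–B8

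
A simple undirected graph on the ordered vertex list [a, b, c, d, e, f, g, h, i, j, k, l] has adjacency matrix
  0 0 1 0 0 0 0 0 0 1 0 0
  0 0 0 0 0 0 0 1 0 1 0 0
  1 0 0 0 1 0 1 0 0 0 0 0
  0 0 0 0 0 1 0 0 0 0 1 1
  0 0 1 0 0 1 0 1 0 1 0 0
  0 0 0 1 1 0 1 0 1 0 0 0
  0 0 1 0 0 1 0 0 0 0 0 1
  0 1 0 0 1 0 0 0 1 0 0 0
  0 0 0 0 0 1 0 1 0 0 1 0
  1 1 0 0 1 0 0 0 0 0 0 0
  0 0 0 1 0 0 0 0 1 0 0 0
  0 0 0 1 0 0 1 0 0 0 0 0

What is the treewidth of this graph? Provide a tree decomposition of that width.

Every bag has size at most 4, so the width is 4 − 1 = 3 and tw(G) ≤ 3. For the lower bound: the 4 vertex sets {a,b,j}, {c}, {e}, {f,g,h,i} are disjoint, each induces a connected subgraph, and every pair is joined by at least one edge of G. Contracting each set to a single vertex therefore yields K_{4} as a minor, and since treewidth is minor-monotone, tw(G) ≥ tw(K_{4}) = 3. Hence tw(G) = 3 exactly.

Treewidth 3.
One optimal decomposition is:
Bags: B1 = {a, b, c, j}  B2 = {b, c, e, j}  B3 = {b, c, e, h}  B4 = {c, e, g, h}  B5 = {e, f, g, h}  B6 = {f, g, h, i}  B7 = {f, g, i, l}  B8 = {d, f, i, l}  B9 = {d, i, k, l}
Tree: B1–B2, B2–B3, B3–B4, B4–B5, B5–B6, B6–B7, B7–B8, B8–B9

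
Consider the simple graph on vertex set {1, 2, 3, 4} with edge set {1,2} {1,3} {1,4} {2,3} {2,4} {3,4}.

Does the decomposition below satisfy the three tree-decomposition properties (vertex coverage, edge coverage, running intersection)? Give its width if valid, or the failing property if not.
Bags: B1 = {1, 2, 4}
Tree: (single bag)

A tree decomposition must satisfy three properties: every vertex lies in some bag; for every edge, both endpoints lie together in some bag; and for every vertex, the bags containing it form a connected subtree. Here vertex 3 appears in no bag, so the decomposition is invalid.

No — vertex 3 appears in no bag.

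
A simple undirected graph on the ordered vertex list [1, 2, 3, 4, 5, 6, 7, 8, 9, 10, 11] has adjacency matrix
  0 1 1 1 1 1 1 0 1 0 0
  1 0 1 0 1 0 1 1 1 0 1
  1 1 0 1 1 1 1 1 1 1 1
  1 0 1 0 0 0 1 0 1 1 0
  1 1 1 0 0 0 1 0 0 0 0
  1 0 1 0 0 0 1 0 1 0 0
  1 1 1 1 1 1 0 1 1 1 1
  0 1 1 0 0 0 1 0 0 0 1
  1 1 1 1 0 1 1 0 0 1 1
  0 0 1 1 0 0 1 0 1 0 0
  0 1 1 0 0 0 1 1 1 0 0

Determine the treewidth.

4

A width-4 tree decomposition is:
Bags: B1 = {2, 3, 7, 8, 11}  B2 = {2, 3, 7, 9, 11}  B3 = {1, 2, 3, 7, 9}  B4 = {1, 3, 4, 7, 9}  B5 = {1, 2, 3, 5, 7}  B6 = {1, 3, 6, 7, 9}  B7 = {3, 4, 7, 9, 10}
Tree: B1–B2, B2–B3, B3–B4, B3–B5, B4–B6, B4–B7
The largest bag has 5 vertices, giving width 4; this decomposition certifies tw(G) ≤ 4. Conversely, {2, 3, 7, 8, 11} is a clique of size 5, and the vertices of any clique must share a bag in every tree decomposition; so some bag has ≥ 5 vertices and tw(G) ≥ 4. Combining the bounds, tw(G) = 4.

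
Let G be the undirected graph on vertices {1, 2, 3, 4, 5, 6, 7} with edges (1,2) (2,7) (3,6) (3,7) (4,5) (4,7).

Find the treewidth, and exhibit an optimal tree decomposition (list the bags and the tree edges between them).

Each bag holds 2 vertices, so the decomposition has width 1, which upper-bounds the treewidth. Any graph with an edge has treewidth ≥ 1, and G has the edge 2–7. Hence tw(G) = 1 exactly.

Treewidth 1.
One such decomposition:
Bags: B1 = {2, 7}  B2 = {3, 7}  B3 = {4, 7}  B4 = {3, 6}  B5 = {4, 5}  B6 = {1, 2}
Tree: B1–B2, B2–B3, B2–B4, B3–B5, B1–B6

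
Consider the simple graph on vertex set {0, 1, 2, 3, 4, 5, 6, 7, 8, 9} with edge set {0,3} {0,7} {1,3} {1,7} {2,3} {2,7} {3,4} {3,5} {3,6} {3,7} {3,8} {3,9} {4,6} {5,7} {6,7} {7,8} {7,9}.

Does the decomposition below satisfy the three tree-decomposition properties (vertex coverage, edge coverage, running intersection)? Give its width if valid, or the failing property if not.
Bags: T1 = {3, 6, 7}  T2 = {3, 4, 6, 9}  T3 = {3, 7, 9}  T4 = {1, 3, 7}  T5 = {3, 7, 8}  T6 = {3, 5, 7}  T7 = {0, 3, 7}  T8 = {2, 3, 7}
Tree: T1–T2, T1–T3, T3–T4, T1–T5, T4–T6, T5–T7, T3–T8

A tree decomposition must satisfy three properties: every vertex lies in some bag; for every edge, both endpoints lie together in some bag; and for every vertex, the bags containing it form a connected subtree. Here bags containing vertex 9 are not connected in the tree, so the decomposition is invalid.

No — bags containing vertex 9 are not connected in the tree.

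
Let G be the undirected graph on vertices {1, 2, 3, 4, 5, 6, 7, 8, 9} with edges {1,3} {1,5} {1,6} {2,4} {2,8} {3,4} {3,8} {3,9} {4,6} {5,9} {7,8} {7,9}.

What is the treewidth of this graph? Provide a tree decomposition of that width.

Treewidth 3.
Bags: B1 = {1, 5, 6, 9}  B2 = {1, 3, 6, 9}  B3 = {3, 4, 6, 9}  B4 = {3, 4, 7, 9}  B5 = {3, 4, 7, 8}  B6 = {2, 4, 7, 8}
Tree: B1–B2, B2–B3, B3–B4, B4–B5, B5–B6

Every bag has size at most 4, so the width is 4 − 1 = 3 and tw(G) ≤ 3. For the lower bound: the 4 vertex sets {1,5,6}, {9}, {3}, {2,4,7,8} are disjoint, each induces a connected subgraph, and every pair is joined by at least one edge of G. Contracting each set to a single vertex therefore yields K_{4} as a minor, and since treewidth is minor-monotone, tw(G) ≥ tw(K_{4}) = 3. Therefore the treewidth is 3.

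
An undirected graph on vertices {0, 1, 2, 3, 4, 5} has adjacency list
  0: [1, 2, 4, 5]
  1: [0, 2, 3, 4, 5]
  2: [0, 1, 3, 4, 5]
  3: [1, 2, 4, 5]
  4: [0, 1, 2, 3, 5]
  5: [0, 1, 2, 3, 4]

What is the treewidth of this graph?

A width-4 tree decomposition is:
Bags: B1 = {0, 1, 2, 4, 5}  B2 = {1, 2, 3, 4, 5}
Tree: B1–B2
Each bag holds 5 vertices, so the decomposition has width 4, which upper-bounds the treewidth. For the lower bound, the 5 vertices {0, 1, 2, 4, 5} are pairwise adjacent, and any tree decomposition puts a clique entirely inside one bag — forcing width ≥ 4. Therefore the treewidth is 4.

4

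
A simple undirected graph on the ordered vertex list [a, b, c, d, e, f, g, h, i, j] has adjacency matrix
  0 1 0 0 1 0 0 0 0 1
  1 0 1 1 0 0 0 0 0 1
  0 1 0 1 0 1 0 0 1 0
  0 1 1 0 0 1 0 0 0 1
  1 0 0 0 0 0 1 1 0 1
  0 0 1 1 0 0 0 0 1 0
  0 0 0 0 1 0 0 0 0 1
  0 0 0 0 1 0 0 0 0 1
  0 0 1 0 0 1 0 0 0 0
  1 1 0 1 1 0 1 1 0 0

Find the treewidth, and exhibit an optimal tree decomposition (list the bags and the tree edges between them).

Every bag has size at most 3, so the width is 3 − 1 = 2 and tw(G) ≤ 2. On the other hand G contains the 3-clique {b, d, j}. A clique must lie in a single bag of any decomposition, so no decomposition can have width below 2. Therefore the treewidth is 2.

Treewidth 2.
One optimal decomposition is:
Bags: B1 = {b, d, j}  B2 = {a, b, j}  B3 = {a, e, j}  B4 = {e, g, j}  B5 = {b, c, d}  B6 = {c, d, f}  B7 = {c, f, i}  B8 = {e, h, j}
Tree: B1–B2, B2–B3, B3–B4, B1–B5, B5–B6, B6–B7, B3–B8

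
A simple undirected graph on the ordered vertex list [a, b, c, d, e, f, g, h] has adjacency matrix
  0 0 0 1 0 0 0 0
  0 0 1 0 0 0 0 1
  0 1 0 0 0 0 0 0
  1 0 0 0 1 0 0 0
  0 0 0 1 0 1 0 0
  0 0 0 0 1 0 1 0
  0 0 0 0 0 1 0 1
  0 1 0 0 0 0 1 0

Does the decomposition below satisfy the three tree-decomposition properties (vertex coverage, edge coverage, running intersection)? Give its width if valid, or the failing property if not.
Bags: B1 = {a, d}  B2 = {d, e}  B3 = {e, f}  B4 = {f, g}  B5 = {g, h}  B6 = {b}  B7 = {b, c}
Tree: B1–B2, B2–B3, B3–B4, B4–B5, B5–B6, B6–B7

A tree decomposition must satisfy three properties: every vertex lies in some bag; for every edge, both endpoints lie together in some bag; and for every vertex, the bags containing it form a connected subtree. Here edge (h,b) lies in no bag, so the decomposition is invalid.

No — edge (h,b) lies in no bag.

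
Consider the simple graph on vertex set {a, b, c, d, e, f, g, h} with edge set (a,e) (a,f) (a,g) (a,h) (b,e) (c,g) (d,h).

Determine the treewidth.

1

A width-1 tree decomposition is:
Bags: B1 = {a, e}  B2 = {a, g}  B3 = {a, h}  B4 = {c, g}  B5 = {b, e}  B6 = {d, h}  B7 = {a, f}
Tree: B1–B2, B2–B3, B2–B4, B1–B5, B3–B6, B3–B7
The largest bag has 2 vertices, giving width 1; this decomposition certifies tw(G) ≤ 1. Since G has at least one edge (e.g. e–a), it is not an edgeless graph, so tw(G) ≥ 1. Combining the bounds, tw(G) = 1.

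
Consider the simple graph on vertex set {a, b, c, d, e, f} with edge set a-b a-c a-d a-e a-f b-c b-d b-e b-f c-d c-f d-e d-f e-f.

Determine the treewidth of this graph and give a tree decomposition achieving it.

The largest bag has 5 vertices, giving width 4; this decomposition certifies tw(G) ≤ 4. Conversely, {a, b, d, e, f} is a clique of size 5, and the vertices of any clique must share a bag in every tree decomposition; so some bag has ≥ 5 vertices and tw(G) ≥ 4. The upper and lower bounds meet at 4, so that is the treewidth.

Treewidth 4.
One such decomposition:
Bags: B1 = {a, b, c, d, f}  B2 = {a, b, d, e, f}
Tree: B1–B2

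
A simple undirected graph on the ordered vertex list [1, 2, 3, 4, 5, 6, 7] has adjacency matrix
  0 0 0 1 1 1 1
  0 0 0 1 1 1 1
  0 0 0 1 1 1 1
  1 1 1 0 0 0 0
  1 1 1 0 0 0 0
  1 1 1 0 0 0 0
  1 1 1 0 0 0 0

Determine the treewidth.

A width-3 tree decomposition is:
Bags: B1 = {1, 2, 3, 5}  B2 = {1, 2, 3, 4}  B3 = {1, 2, 3, 7}  B4 = {1, 2, 3, 6}
Tree: B1–B2, B2–B3, B3–B4
Every bag has size at most 4, so the width is 4 − 1 = 3 and tw(G) ≤ 3. For the lower bound: the 4 vertex sets {1,5}, {3,4}, {2}, {7} are disjoint, each induces a connected subgraph, and every pair is joined by at least one edge of G. Contracting each set to a single vertex therefore yields K_{4} as a minor, and since treewidth is minor-monotone, tw(G) ≥ tw(K_{4}) = 3. The upper and lower bounds meet at 3, so that is the treewidth.

3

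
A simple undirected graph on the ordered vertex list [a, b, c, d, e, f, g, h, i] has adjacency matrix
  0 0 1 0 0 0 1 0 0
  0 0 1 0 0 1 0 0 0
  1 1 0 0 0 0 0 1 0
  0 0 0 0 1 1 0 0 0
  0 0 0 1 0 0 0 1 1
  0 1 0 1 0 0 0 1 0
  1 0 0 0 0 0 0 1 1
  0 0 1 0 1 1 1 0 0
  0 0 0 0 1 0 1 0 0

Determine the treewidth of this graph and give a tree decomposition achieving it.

The largest bag has 4 vertices, giving width 3; this decomposition certifies tw(G) ≤ 3. For the lower bound: the 4 vertex sets {a,g,i}, {e}, {h}, {b,c,d,f} are disjoint, each induces a connected subgraph, and every pair is joined by at least one edge of G. Contracting each set to a single vertex therefore yields K_{4} as a minor, and since treewidth is minor-monotone, tw(G) ≥ tw(K_{4}) = 3. The upper and lower bounds meet at 3, so that is the treewidth.

Treewidth 3.
One optimal decomposition is:
Bags: B1 = {a, e, g, i}  B2 = {a, e, g, h}  B3 = {a, c, e, h}  B4 = {c, d, e, h}  B5 = {c, d, f, h}  B6 = {b, c, d, f}
Tree: B1–B2, B2–B3, B3–B4, B4–B5, B5–B6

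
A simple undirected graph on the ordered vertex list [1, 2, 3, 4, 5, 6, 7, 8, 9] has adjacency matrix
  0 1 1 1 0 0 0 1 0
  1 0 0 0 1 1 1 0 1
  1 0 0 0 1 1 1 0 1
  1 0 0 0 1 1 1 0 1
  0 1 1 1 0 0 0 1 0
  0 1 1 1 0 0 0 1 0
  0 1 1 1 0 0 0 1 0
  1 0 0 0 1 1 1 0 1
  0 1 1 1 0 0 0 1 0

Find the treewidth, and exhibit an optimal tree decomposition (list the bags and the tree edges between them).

Every bag has size at most 5, so the width is 5 − 1 = 4 and tw(G) ≤ 4. For the lower bound: the 5 vertex sets {7,8}, {3,5}, {1,4}, {2}, {6} are disjoint, each induces a connected subgraph, and every pair is joined by at least one edge of G. Contracting each set to a single vertex therefore yields K_{5} as a minor, and since treewidth is minor-monotone, tw(G) ≥ tw(K_{5}) = 4. Combining the bounds, tw(G) = 4.

Treewidth 4.
Bags: B1 = {2, 3, 4, 7, 8}  B2 = {2, 3, 4, 5, 8}  B3 = {1, 2, 3, 4, 8}  B4 = {2, 3, 4, 6, 8}  B5 = {2, 3, 4, 8, 9}
Tree: B1–B2, B2–B3, B3–B4, B4–B5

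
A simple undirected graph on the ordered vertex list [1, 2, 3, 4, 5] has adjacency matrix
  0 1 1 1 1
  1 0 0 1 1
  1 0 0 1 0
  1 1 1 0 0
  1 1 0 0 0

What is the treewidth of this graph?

A width-2 tree decomposition is:
Bags: B1 = {1, 2, 4}  B2 = {1, 3, 4}  B3 = {1, 2, 5}
Tree: B1–B2, B1–B3
Every bag has size at most 3, so the width is 3 − 1 = 2 and tw(G) ≤ 2. Conversely, {1, 2, 4} is a clique of size 3, and the vertices of any clique must share a bag in every tree decomposition; so some bag has ≥ 3 vertices and tw(G) ≥ 2. Combining the bounds, tw(G) = 2.

2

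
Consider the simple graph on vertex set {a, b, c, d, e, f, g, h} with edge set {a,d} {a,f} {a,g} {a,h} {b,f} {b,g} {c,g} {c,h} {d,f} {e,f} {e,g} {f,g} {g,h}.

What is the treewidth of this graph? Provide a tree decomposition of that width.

Treewidth 2.
One such decomposition:
Bags: B1 = {a, f, g}  B2 = {a, g, h}  B3 = {a, d, f}  B4 = {b, f, g}  B5 = {e, f, g}  B6 = {c, g, h}
Tree: B1–B2, B1–B3, B1–B4, B1–B5, B2–B6

The largest bag has 3 vertices, giving width 2; this decomposition certifies tw(G) ≤ 2. For the lower bound, the 3 vertices {a, d, f} are pairwise adjacent, and any tree decomposition puts a clique entirely inside one bag — forcing width ≥ 2. Combining the bounds, tw(G) = 2.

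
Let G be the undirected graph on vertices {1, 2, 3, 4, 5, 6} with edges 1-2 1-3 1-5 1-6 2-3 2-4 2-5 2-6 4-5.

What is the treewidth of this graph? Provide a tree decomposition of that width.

Treewidth 2.
One optimal decomposition is:
Bags: B1 = {1, 2, 6}  B2 = {1, 2, 5}  B3 = {1, 2, 3}  B4 = {2, 4, 5}
Tree: B1–B2, B2–B3, B2–B4

Every bag has size at most 3, so the width is 3 − 1 = 2 and tw(G) ≤ 2. Conversely, {1, 2, 3} is a clique of size 3, and the vertices of any clique must share a bag in every tree decomposition; so some bag has ≥ 3 vertices and tw(G) ≥ 2. Hence tw(G) = 2 exactly.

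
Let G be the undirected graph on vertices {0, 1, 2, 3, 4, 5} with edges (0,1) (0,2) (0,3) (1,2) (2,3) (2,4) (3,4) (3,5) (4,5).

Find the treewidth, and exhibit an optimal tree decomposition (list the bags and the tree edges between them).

Treewidth 2.
One optimal decomposition is:
Bags: B1 = {2, 3, 4}  B2 = {0, 2, 3}  B3 = {3, 4, 5}  B4 = {0, 1, 2}
Tree: B1–B2, B1–B3, B2–B4

Each bag holds 3 vertices, so the decomposition has width 2, which upper-bounds the treewidth. Conversely, {0, 1, 2} is a clique of size 3, and the vertices of any clique must share a bag in every tree decomposition; so some bag has ≥ 3 vertices and tw(G) ≥ 2. Combining the bounds, tw(G) = 2.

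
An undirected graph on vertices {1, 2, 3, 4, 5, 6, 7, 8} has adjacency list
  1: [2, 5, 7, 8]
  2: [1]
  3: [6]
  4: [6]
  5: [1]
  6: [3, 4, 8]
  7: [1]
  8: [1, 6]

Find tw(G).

1

A width-1 tree decomposition is:
Bags: B1 = {1, 7}  B2 = {1, 2}  B3 = {1, 8}  B4 = {6, 8}  B5 = {3, 6}  B6 = {4, 6}  B7 = {1, 5}
Tree: B1–B2, B2–B3, B3–B4, B4–B5, B5–B6, B2–B7
Each bag holds 2 vertices, so the decomposition has width 1, which upper-bounds the treewidth. G has an edge, so its treewidth is at least 1. Therefore the treewidth is 1.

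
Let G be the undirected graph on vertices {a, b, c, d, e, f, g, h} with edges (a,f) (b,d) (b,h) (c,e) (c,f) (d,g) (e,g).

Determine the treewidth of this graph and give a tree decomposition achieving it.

Each bag holds 2 vertices, so the decomposition has width 1, which upper-bounds the treewidth. Any graph with an edge has treewidth ≥ 1, and G has the edge h–b. Combining the bounds, tw(G) = 1.

Treewidth 1.
One such decomposition:
Bags: B1 = {b, h}  B2 = {b, d}  B3 = {d, g}  B4 = {e, g}  B5 = {c, e}  B6 = {c, f}  B7 = {a, f}
Tree: B1–B2, B2–B3, B3–B4, B4–B5, B5–B6, B6–B7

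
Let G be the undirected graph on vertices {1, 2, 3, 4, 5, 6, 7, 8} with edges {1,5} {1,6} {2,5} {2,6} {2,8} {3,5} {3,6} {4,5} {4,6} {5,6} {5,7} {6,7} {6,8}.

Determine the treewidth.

A width-2 tree decomposition is:
Bags: B1 = {1, 5, 6}  B2 = {4, 5, 6}  B3 = {3, 5, 6}  B4 = {5, 6, 7}  B5 = {2, 5, 6}  B6 = {2, 6, 8}
Tree: B1–B2, B2–B3, B1–B4, B1–B5, B5–B6
The largest bag has 3 vertices, giving width 2; this decomposition certifies tw(G) ≤ 2. Conversely, {2, 6, 8} is a clique of size 3, and the vertices of any clique must share a bag in every tree decomposition; so some bag has ≥ 3 vertices and tw(G) ≥ 2. The upper and lower bounds meet at 2, so that is the treewidth.

2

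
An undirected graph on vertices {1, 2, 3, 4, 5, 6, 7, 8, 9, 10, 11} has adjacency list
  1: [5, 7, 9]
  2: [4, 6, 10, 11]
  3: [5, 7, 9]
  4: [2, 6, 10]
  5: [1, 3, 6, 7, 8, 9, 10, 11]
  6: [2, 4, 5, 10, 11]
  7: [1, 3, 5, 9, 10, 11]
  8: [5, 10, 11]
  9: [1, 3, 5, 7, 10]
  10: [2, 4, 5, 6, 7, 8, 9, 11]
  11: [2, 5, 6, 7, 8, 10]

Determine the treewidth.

3

A width-3 tree decomposition is:
Bags: B1 = {5, 7, 10, 11}  B2 = {5, 6, 10, 11}  B3 = {5, 7, 9, 10}  B4 = {2, 6, 10, 11}  B5 = {5, 8, 10, 11}  B6 = {3, 5, 7, 9}  B7 = {1, 5, 7, 9}  B8 = {2, 4, 6, 10}
Tree: B1–B2, B1–B3, B2–B4, B2–B5, B3–B6, B3–B7, B4–B8
Each bag holds 4 vertices, so the decomposition has width 3, which upper-bounds the treewidth. Conversely, {2, 6, 10, 11} is a clique of size 4, and the vertices of any clique must share a bag in every tree decomposition; so some bag has ≥ 4 vertices and tw(G) ≥ 3. Therefore the treewidth is 3.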